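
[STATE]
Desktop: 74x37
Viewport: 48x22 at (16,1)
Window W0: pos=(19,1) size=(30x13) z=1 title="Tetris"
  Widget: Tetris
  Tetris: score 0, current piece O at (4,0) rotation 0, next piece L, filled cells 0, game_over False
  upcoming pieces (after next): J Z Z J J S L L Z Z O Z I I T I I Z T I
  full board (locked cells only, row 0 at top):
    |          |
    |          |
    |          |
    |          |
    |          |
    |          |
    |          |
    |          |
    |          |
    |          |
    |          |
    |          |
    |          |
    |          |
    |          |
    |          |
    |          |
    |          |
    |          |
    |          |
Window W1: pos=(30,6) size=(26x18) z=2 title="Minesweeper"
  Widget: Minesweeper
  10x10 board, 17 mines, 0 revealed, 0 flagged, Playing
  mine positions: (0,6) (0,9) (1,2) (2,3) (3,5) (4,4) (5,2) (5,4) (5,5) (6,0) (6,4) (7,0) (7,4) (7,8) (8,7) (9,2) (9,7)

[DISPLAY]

   ┏━━━━━━━━━━━━━━━━━━━━━━━━━━━━┓               
   ┃ Tetris                     ┃               
   ┠────────────────────────────┨               
   ┃          │Next:            ┃               
   ┃          │  ▒              ┃               
   ┃          ┏━━━━━━━━━━━━━━━━━━━━━━━━┓        
   ┃          ┃ Minesweeper            ┃        
   ┃          ┠────────────────────────┨        
   ┃          ┃■■■■■■■■■■              ┃        
   ┃          ┃■■■■■■■■■■              ┃        
   ┃          ┃■■■■■■■■■■              ┃        
   ┃          ┃■■■■■■■■■■              ┃        
   ┗━━━━━━━━━━┃■■■■■■■■■■              ┃        
              ┃■■■■■■■■■■              ┃        
              ┃■■■■■■■■■■              ┃        
              ┃■■■■■■■■■■              ┃        
              ┃■■■■■■■■■■              ┃        
              ┃■■■■■■■■■■              ┃        
              ┃                        ┃        
              ┃                        ┃        
              ┃                        ┃        
              ┃                        ┃        


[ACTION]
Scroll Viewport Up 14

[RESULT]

                                                
   ┏━━━━━━━━━━━━━━━━━━━━━━━━━━━━┓               
   ┃ Tetris                     ┃               
   ┠────────────────────────────┨               
   ┃          │Next:            ┃               
   ┃          │  ▒              ┃               
   ┃          ┏━━━━━━━━━━━━━━━━━━━━━━━━┓        
   ┃          ┃ Minesweeper            ┃        
   ┃          ┠────────────────────────┨        
   ┃          ┃■■■■■■■■■■              ┃        
   ┃          ┃■■■■■■■■■■              ┃        
   ┃          ┃■■■■■■■■■■              ┃        
   ┃          ┃■■■■■■■■■■              ┃        
   ┗━━━━━━━━━━┃■■■■■■■■■■              ┃        
              ┃■■■■■■■■■■              ┃        
              ┃■■■■■■■■■■              ┃        
              ┃■■■■■■■■■■              ┃        
              ┃■■■■■■■■■■              ┃        
              ┃■■■■■■■■■■              ┃        
              ┃                        ┃        
              ┃                        ┃        
              ┃                        ┃        


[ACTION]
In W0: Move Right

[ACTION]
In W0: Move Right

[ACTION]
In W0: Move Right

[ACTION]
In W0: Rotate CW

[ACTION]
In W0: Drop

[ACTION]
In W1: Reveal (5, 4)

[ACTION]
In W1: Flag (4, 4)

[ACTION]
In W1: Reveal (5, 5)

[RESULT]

                                                
   ┏━━━━━━━━━━━━━━━━━━━━━━━━━━━━┓               
   ┃ Tetris                     ┃               
   ┠────────────────────────────┨               
   ┃          │Next:            ┃               
   ┃          │  ▒              ┃               
   ┃          ┏━━━━━━━━━━━━━━━━━━━━━━━━┓        
   ┃          ┃ Minesweeper            ┃        
   ┃          ┠────────────────────────┨        
   ┃          ┃■■■■■■✹■■✹              ┃        
   ┃          ┃■■✹■■■■■■■              ┃        
   ┃          ┃■■■✹■■■■■■              ┃        
   ┃          ┃■■■■■✹■■■■              ┃        
   ┗━━━━━━━━━━┃■■■■✹■■■■■              ┃        
              ┃■■✹■✹✹■■■■              ┃        
              ┃✹■■■✹■■■■■              ┃        
              ┃✹■■■✹■■■✹■              ┃        
              ┃■■■■■■■✹■■              ┃        
              ┃■■✹■■■■✹■■              ┃        
              ┃                        ┃        
              ┃                        ┃        
              ┃                        ┃        


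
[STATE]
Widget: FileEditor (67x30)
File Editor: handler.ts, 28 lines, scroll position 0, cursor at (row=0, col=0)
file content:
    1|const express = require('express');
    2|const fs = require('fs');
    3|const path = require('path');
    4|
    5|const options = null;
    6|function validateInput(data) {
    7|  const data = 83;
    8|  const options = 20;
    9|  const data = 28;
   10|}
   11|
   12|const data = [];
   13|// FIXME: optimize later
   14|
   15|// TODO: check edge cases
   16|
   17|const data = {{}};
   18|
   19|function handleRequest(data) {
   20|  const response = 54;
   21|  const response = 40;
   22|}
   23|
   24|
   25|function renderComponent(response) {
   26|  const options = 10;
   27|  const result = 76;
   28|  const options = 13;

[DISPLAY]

█onst express = require('express');                               ▲
const fs = require('fs');                                         █
const path = require('path');                                     ░
                                                                  ░
const options = null;                                             ░
function validateInput(data) {                                    ░
  const data = 83;                                                ░
  const options = 20;                                             ░
  const data = 28;                                                ░
}                                                                 ░
                                                                  ░
const data = [];                                                  ░
// FIXME: optimize later                                          ░
                                                                  ░
// TODO: check edge cases                                         ░
                                                                  ░
const data = {{}};                                                ░
                                                                  ░
function handleRequest(data) {                                    ░
  const response = 54;                                            ░
  const response = 40;                                            ░
}                                                                 ░
                                                                  ░
                                                                  ░
function renderComponent(response) {                              ░
  const options = 10;                                             ░
  const result = 76;                                              ░
  const options = 13;                                             ░
                                                                  ░
                                                                  ▼


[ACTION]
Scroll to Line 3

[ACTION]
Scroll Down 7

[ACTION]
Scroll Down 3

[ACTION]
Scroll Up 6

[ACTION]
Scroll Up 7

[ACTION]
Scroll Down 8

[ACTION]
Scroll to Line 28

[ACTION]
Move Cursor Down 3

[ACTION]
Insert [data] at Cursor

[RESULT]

const express = require('express');                               ▲
const fs = require('fs');                                         █
const path = require('path');                                     ░
data█                                                             ░
const options = null;                                             ░
function validateInput(data) {                                    ░
  const data = 83;                                                ░
  const options = 20;                                             ░
  const data = 28;                                                ░
}                                                                 ░
                                                                  ░
const data = [];                                                  ░
// FIXME: optimize later                                          ░
                                                                  ░
// TODO: check edge cases                                         ░
                                                                  ░
const data = {{}};                                                ░
                                                                  ░
function handleRequest(data) {                                    ░
  const response = 54;                                            ░
  const response = 40;                                            ░
}                                                                 ░
                                                                  ░
                                                                  ░
function renderComponent(response) {                              ░
  const options = 10;                                             ░
  const result = 76;                                              ░
  const options = 13;                                             ░
                                                                  ░
                                                                  ▼


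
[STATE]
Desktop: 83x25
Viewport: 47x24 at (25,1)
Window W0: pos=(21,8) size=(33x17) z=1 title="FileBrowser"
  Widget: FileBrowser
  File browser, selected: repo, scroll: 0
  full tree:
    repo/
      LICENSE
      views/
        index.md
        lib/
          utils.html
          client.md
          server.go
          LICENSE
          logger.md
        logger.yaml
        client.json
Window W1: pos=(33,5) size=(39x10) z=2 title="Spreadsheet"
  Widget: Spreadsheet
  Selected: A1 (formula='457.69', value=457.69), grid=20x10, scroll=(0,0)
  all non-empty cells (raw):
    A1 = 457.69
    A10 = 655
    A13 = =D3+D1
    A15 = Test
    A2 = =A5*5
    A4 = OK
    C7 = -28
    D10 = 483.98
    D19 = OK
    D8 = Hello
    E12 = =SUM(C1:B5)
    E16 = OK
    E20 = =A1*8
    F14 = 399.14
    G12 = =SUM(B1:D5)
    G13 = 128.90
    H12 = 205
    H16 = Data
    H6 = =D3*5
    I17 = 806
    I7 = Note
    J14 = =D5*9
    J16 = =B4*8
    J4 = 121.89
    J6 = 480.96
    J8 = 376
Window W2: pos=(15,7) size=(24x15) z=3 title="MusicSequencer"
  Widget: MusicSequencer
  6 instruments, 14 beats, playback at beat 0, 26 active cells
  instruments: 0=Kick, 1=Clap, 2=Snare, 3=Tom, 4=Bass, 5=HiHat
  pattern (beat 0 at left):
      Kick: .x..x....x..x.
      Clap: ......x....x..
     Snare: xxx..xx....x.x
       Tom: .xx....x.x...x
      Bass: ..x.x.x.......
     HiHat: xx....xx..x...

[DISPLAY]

                                               
                                               
                                               
                                               
        ┏━━━━━━━━━━━━━━━━━━━━━━━━━━━━━━━━━━━━━┓
        ┃ Spreadsheet                         ┃
━━━━━━━━━━━━━┓────────────────────────────────┨
uencer       ┃57.69                           ┃
─────────────┨  A       B       C       D     ┃
34567890123  ┃--------------------------------┃
·█····█··█·  ┃457.69]       0       0       0 ┃
···█····█··  ┃      0       0       0       0 ┃
··██····█·█  ┃      0       0       0       0 ┃
····█·█···█  ┃━━━━━━━━━━━━━━━━━━━━━━━━━━━━━━━━┛
·█·█·······  ┃              ┃                  
···██··█···  ┃              ┃                  
             ┃              ┃                  
             ┃              ┃                  
             ┃              ┃                  
             ┃              ┃                  
━━━━━━━━━━━━━┛              ┃                  
                            ┃                  
                            ┃                  
━━━━━━━━━━━━━━━━━━━━━━━━━━━━┛                  


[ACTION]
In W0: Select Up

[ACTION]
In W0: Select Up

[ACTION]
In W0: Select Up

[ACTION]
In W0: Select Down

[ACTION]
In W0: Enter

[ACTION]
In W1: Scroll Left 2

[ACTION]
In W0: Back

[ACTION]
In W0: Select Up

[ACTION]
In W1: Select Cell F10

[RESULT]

                                               
                                               
                                               
                                               
        ┏━━━━━━━━━━━━━━━━━━━━━━━━━━━━━━━━━━━━━┓
        ┃ Spreadsheet                         ┃
━━━━━━━━━━━━━┓────────────────────────────────┨
uencer       ┃                                ┃
─────────────┨  A       B       C       D     ┃
34567890123  ┃--------------------------------┃
·█····█··█·  ┃ 457.69       0       0       0 ┃
···█····█··  ┃      0       0       0       0 ┃
··██····█·█  ┃      0       0       0       0 ┃
····█·█···█  ┃━━━━━━━━━━━━━━━━━━━━━━━━━━━━━━━━┛
·█·█·······  ┃              ┃                  
···██··█···  ┃              ┃                  
             ┃              ┃                  
             ┃              ┃                  
             ┃              ┃                  
             ┃              ┃                  
━━━━━━━━━━━━━┛              ┃                  
                            ┃                  
                            ┃                  
━━━━━━━━━━━━━━━━━━━━━━━━━━━━┛                  


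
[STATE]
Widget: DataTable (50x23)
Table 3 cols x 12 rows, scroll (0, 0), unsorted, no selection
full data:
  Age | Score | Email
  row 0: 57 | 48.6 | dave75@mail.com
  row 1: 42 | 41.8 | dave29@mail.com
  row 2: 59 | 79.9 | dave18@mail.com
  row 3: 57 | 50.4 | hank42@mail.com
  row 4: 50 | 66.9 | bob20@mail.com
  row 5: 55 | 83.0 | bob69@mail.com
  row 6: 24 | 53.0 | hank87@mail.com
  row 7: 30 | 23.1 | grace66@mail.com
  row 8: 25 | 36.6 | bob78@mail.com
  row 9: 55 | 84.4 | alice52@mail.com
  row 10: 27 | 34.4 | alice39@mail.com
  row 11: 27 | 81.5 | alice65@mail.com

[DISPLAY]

Age│Score│Email                                   
───┼─────┼────────────────                        
57 │48.6 │dave75@mail.com                         
42 │41.8 │dave29@mail.com                         
59 │79.9 │dave18@mail.com                         
57 │50.4 │hank42@mail.com                         
50 │66.9 │bob20@mail.com                          
55 │83.0 │bob69@mail.com                          
24 │53.0 │hank87@mail.com                         
30 │23.1 │grace66@mail.com                        
25 │36.6 │bob78@mail.com                          
55 │84.4 │alice52@mail.com                        
27 │34.4 │alice39@mail.com                        
27 │81.5 │alice65@mail.com                        
                                                  
                                                  
                                                  
                                                  
                                                  
                                                  
                                                  
                                                  
                                                  


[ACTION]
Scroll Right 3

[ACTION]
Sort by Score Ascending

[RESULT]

Age│Scor▲│Email                                   
───┼─────┼────────────────                        
30 │23.1 │grace66@mail.com                        
27 │34.4 │alice39@mail.com                        
25 │36.6 │bob78@mail.com                          
42 │41.8 │dave29@mail.com                         
57 │48.6 │dave75@mail.com                         
57 │50.4 │hank42@mail.com                         
24 │53.0 │hank87@mail.com                         
50 │66.9 │bob20@mail.com                          
59 │79.9 │dave18@mail.com                         
27 │81.5 │alice65@mail.com                        
55 │83.0 │bob69@mail.com                          
55 │84.4 │alice52@mail.com                        
                                                  
                                                  
                                                  
                                                  
                                                  
                                                  
                                                  
                                                  
                                                  


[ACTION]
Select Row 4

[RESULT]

Age│Scor▲│Email                                   
───┼─────┼────────────────                        
30 │23.1 │grace66@mail.com                        
27 │34.4 │alice39@mail.com                        
25 │36.6 │bob78@mail.com                          
42 │41.8 │dave29@mail.com                         
>7 │48.6 │dave75@mail.com                         
57 │50.4 │hank42@mail.com                         
24 │53.0 │hank87@mail.com                         
50 │66.9 │bob20@mail.com                          
59 │79.9 │dave18@mail.com                         
27 │81.5 │alice65@mail.com                        
55 │83.0 │bob69@mail.com                          
55 │84.4 │alice52@mail.com                        
                                                  
                                                  
                                                  
                                                  
                                                  
                                                  
                                                  
                                                  
                                                  


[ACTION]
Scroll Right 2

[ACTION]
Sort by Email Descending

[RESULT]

Age│Score│Email          ▼                        
───┼─────┼────────────────                        
24 │53.0 │hank87@mail.com                         
57 │50.4 │hank42@mail.com                         
30 │23.1 │grace66@mail.com                        
57 │48.6 │dave75@mail.com                         
>2 │41.8 │dave29@mail.com                         
59 │79.9 │dave18@mail.com                         
25 │36.6 │bob78@mail.com                          
55 │83.0 │bob69@mail.com                          
50 │66.9 │bob20@mail.com                          
27 │81.5 │alice65@mail.com                        
55 │84.4 │alice52@mail.com                        
27 │34.4 │alice39@mail.com                        
                                                  
                                                  
                                                  
                                                  
                                                  
                                                  
                                                  
                                                  
                                                  


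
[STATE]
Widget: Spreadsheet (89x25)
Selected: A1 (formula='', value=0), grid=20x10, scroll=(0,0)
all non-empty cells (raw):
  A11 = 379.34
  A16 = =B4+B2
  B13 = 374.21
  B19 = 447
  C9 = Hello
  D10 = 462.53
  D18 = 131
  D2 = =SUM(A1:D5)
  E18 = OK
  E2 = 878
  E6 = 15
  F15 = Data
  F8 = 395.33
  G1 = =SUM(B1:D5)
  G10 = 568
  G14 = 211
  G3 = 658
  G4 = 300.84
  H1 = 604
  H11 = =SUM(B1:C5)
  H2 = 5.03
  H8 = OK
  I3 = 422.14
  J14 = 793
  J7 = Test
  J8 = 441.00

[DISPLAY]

A1:                                                                                      
       A       B       C       D       E       F       G       H       I       J         
-----------------------------------------------------------------------------------------
  1      [0]       0       0       0       0       0#CIRC!       604       0       0     
  2        0       0       0#CIRC!       878       0       0    5.03       0       0     
  3        0       0       0       0       0       0     658       0  422.14       0     
  4        0       0       0       0       0       0  300.84       0       0       0     
  5        0       0       0       0       0       0       0       0       0       0     
  6        0       0       0       0      15       0       0       0       0       0     
  7        0       0       0       0       0       0       0       0       0Test         
  8        0       0       0       0       0  395.33       0OK             0     441     
  9        0       0Hello          0       0       0       0       0       0       0     
 10        0       0       0  462.53       0       0     568       0       0       0     
 11   379.34       0       0       0       0       0       0       0       0       0     
 12        0       0       0       0       0       0       0       0       0       0     
 13        0  374.21       0       0       0       0       0       0       0       0     
 14        0       0       0       0       0       0     211       0       0     793     
 15        0       0       0       0       0Data           0       0       0       0     
 16        0       0       0       0       0       0       0       0       0       0     
 17        0       0       0       0       0       0       0       0       0       0     
 18        0       0       0     131OK             0       0       0       0       0     
 19        0     447       0       0       0       0       0       0       0       0     
 20        0       0       0       0       0       0       0       0       0       0     
                                                                                         
                                                                                         


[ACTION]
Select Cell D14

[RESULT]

D14:                                                                                     
       A       B       C       D       E       F       G       H       I       J         
-----------------------------------------------------------------------------------------
  1        0       0       0       0       0       0#CIRC!       604       0       0     
  2        0       0       0#CIRC!       878       0       0    5.03       0       0     
  3        0       0       0       0       0       0     658       0  422.14       0     
  4        0       0       0       0       0       0  300.84       0       0       0     
  5        0       0       0       0       0       0       0       0       0       0     
  6        0       0       0       0      15       0       0       0       0       0     
  7        0       0       0       0       0       0       0       0       0Test         
  8        0       0       0       0       0  395.33       0OK             0     441     
  9        0       0Hello          0       0       0       0       0       0       0     
 10        0       0       0  462.53       0       0     568       0       0       0     
 11   379.34       0       0       0       0       0       0       0       0       0     
 12        0       0       0       0       0       0       0       0       0       0     
 13        0  374.21       0       0       0       0       0       0       0       0     
 14        0       0       0     [0]       0       0     211       0       0     793     
 15        0       0       0       0       0Data           0       0       0       0     
 16        0       0       0       0       0       0       0       0       0       0     
 17        0       0       0       0       0       0       0       0       0       0     
 18        0       0       0     131OK             0       0       0       0       0     
 19        0     447       0       0       0       0       0       0       0       0     
 20        0       0       0       0       0       0       0       0       0       0     
                                                                                         
                                                                                         


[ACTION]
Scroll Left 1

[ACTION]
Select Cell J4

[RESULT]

J4:                                                                                      
       A       B       C       D       E       F       G       H       I       J         
-----------------------------------------------------------------------------------------
  1        0       0       0       0       0       0#CIRC!       604       0       0     
  2        0       0       0#CIRC!       878       0       0    5.03       0       0     
  3        0       0       0       0       0       0     658       0  422.14       0     
  4        0       0       0       0       0       0  300.84       0       0     [0]     
  5        0       0       0       0       0       0       0       0       0       0     
  6        0       0       0       0      15       0       0       0       0       0     
  7        0       0       0       0       0       0       0       0       0Test         
  8        0       0       0       0       0  395.33       0OK             0     441     
  9        0       0Hello          0       0       0       0       0       0       0     
 10        0       0       0  462.53       0       0     568       0       0       0     
 11   379.34       0       0       0       0       0       0       0       0       0     
 12        0       0       0       0       0       0       0       0       0       0     
 13        0  374.21       0       0       0       0       0       0       0       0     
 14        0       0       0       0       0       0     211       0       0     793     
 15        0       0       0       0       0Data           0       0       0       0     
 16        0       0       0       0       0       0       0       0       0       0     
 17        0       0       0       0       0       0       0       0       0       0     
 18        0       0       0     131OK             0       0       0       0       0     
 19        0     447       0       0       0       0       0       0       0       0     
 20        0       0       0       0       0       0       0       0       0       0     
                                                                                         
                                                                                         


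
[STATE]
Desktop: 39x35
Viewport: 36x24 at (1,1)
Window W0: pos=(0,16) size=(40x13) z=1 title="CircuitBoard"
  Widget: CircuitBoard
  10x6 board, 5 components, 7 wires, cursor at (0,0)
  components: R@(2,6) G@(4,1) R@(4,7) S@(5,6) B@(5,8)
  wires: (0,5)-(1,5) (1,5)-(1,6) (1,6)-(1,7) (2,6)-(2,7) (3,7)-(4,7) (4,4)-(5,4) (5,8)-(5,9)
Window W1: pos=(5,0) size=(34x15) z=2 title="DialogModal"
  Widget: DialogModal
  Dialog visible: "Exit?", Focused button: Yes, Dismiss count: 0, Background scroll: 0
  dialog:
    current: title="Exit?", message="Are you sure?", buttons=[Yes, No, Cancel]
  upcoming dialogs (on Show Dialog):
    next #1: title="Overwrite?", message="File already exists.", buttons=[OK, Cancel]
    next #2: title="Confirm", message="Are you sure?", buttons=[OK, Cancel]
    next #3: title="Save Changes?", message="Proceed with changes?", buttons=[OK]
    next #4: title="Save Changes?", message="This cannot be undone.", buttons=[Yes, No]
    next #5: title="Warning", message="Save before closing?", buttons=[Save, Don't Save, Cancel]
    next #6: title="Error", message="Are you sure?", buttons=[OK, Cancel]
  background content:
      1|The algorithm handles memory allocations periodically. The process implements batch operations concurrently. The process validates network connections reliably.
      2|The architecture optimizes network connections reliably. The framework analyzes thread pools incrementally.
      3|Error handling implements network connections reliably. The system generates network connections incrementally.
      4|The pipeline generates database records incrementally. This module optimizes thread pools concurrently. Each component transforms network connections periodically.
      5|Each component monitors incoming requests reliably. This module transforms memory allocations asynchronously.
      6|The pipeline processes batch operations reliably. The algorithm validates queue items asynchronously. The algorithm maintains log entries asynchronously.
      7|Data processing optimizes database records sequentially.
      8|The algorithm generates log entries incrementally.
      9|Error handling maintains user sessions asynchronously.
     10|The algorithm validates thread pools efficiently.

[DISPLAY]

    ┃ DialogModal                   
    ┠───────────────────────────────
    ┃The algorithm handles memory al
    ┃The architecture optimizes netw
    ┃Error handling implements netwo
    ┃The ┌─────────────────────┐base
    ┃Each│        Exit?        │omin
    ┃The │    Are you sure?    │h op
    ┃Data│ [Yes]  No   Cancel  │atab
    ┃The └─────────────────────┘ ent
    ┃Error handling maintains user s
    ┃The algorithm validates thread 
    ┃                               
    ┗━━━━━━━━━━━━━━━━━━━━━━━━━━━━━━━
                                    
━━━━━━━━━━━━━━━━━━━━━━━━━━━━━━━━━━━━
 CircuitBoard                       
────────────────────────────────────
   0 1 2 3 4 5 6 7 8 9              
0  [.]                  ·           
                        │           
1                       · ─ · ─ ·   
                                    
2                           R ─ ·   


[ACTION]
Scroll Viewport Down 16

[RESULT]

    ┃Error handling maintains user s
    ┃The algorithm validates thread 
    ┃                               
    ┗━━━━━━━━━━━━━━━━━━━━━━━━━━━━━━━
                                    
━━━━━━━━━━━━━━━━━━━━━━━━━━━━━━━━━━━━
 CircuitBoard                       
────────────────────────────────────
   0 1 2 3 4 5 6 7 8 9              
0  [.]                  ·           
                        │           
1                       · ─ · ─ ·   
                                    
2                           R ─ ·   
                                    
3                               ·   
                                │   
━━━━━━━━━━━━━━━━━━━━━━━━━━━━━━━━━━━━
                                    
                                    
                                    
                                    
                                    
                                    


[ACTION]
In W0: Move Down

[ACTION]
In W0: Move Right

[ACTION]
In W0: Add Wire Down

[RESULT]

    ┃Error handling maintains user s
    ┃The algorithm validates thread 
    ┃                               
    ┗━━━━━━━━━━━━━━━━━━━━━━━━━━━━━━━
                                    
━━━━━━━━━━━━━━━━━━━━━━━━━━━━━━━━━━━━
 CircuitBoard                       
────────────────────────────────────
   0 1 2 3 4 5 6 7 8 9              
0                       ·           
                        │           
1      [.]              · ─ · ─ ·   
        │                           
2       ·                   R ─ ·   
                                    
3                               ·   
                                │   
━━━━━━━━━━━━━━━━━━━━━━━━━━━━━━━━━━━━
                                    
                                    
                                    
                                    
                                    
                                    


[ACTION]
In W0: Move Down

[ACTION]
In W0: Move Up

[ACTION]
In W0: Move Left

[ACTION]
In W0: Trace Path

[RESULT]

    ┃Error handling maintains user s
    ┃The algorithm validates thread 
    ┃                               
    ┗━━━━━━━━━━━━━━━━━━━━━━━━━━━━━━━
                                    
━━━━━━━━━━━━━━━━━━━━━━━━━━━━━━━━━━━━
 CircuitBoard                       
────────────────────────────────────
   0 1 2 3 4 5 6 7 8 9              
0                       ·           
                        │           
1  [.]  ·               · ─ · ─ ·   
        │                           
2       ·                   R ─ ·   
                                    
3                               ·   
                                │   
━━━━━━━━━━━━━━━━━━━━━━━━━━━━━━━━━━━━
                                    
                                    
                                    
                                    
                                    
                                    


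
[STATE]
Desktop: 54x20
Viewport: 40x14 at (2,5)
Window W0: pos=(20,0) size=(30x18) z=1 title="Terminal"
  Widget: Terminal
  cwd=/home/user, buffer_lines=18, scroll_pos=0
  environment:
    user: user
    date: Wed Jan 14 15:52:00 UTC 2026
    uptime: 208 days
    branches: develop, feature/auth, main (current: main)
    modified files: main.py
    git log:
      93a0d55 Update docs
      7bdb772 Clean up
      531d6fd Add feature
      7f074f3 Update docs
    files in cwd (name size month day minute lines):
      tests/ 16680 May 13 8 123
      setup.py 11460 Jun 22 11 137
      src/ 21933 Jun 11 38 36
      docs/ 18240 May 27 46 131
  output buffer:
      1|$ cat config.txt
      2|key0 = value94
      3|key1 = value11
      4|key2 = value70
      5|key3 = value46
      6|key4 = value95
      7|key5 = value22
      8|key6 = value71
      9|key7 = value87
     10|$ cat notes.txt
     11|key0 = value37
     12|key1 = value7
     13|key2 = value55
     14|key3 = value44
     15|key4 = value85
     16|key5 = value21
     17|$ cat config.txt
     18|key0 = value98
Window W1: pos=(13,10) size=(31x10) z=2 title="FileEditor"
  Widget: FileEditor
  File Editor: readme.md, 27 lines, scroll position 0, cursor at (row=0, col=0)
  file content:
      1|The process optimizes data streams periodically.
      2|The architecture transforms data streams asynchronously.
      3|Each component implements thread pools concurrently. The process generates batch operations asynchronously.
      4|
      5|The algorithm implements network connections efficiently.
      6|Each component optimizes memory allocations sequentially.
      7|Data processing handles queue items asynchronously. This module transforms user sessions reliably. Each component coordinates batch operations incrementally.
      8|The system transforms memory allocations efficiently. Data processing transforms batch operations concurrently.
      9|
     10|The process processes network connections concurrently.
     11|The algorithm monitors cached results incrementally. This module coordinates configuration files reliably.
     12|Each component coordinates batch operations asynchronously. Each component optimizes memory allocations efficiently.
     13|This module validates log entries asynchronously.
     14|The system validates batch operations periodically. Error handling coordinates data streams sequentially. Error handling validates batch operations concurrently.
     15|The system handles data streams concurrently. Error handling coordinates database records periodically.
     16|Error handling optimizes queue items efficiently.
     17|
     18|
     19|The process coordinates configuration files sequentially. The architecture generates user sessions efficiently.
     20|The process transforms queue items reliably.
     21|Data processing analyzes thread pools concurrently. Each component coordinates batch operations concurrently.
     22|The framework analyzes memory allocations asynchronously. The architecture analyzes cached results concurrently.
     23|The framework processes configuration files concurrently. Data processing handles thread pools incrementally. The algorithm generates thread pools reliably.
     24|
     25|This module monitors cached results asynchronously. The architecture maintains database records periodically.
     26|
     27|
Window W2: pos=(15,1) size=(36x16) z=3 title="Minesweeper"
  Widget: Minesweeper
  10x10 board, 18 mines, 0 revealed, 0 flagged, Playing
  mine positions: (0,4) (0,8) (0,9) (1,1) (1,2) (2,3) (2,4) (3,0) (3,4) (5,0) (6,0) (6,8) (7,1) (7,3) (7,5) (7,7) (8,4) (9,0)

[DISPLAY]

             ┃■■■■■■■■■■                
             ┃■■■■■■■■■■                
             ┃■■■■■■■■■■                
             ┃■■■■■■■■■■                
             ┃■■■■■■■■■■                
           ┏━┃■■■■■■■■■■                
           ┃ ┃■■■■■■■■■■                
           ┠─┃■■■■■■■■■■                
           ┃█┃■■■■■■■■■■                
           ┃T┃                          
           ┃E┃                          
           ┃ ┗━━━━━━━━━━━━━━━━━━━━━━━━━━
           ┃The algorithm implements net
           ┃Each component optimizes mem


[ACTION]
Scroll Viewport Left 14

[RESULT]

               ┃■■■■■■■■■■              
               ┃■■■■■■■■■■              
               ┃■■■■■■■■■■              
               ┃■■■■■■■■■■              
               ┃■■■■■■■■■■              
             ┏━┃■■■■■■■■■■              
             ┃ ┃■■■■■■■■■■              
             ┠─┃■■■■■■■■■■              
             ┃█┃■■■■■■■■■■              
             ┃T┃                        
             ┃E┃                        
             ┃ ┗━━━━━━━━━━━━━━━━━━━━━━━━
             ┃The algorithm implements n
             ┃Each component optimizes m


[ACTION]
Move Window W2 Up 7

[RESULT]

               ┃■■■■■■■■■■              
               ┃■■■■■■■■■■              
               ┃■■■■■■■■■■              
               ┃■■■■■■■■■■              
               ┃■■■■■■■■■■              
             ┏━┃■■■■■■■■■■              
             ┃ ┃■■■■■■■■■■              
             ┠─┃■■■■■■■■■■              
             ┃█┃                        
             ┃T┃                        
             ┃E┗━━━━━━━━━━━━━━━━━━━━━━━━
             ┃                          
             ┃The algorithm implements n
             ┃Each component optimizes m


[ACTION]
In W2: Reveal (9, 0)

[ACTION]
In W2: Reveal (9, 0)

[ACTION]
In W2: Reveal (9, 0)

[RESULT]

               ┃■■■✹✹■■■■■              
               ┃✹■■■✹■■■■■              
               ┃■■■■■■■■■■              
               ┃✹■■■■■■■■■              
               ┃✹■■■■■■■✹■              
             ┏━┃■✹■✹■✹■✹■■              
             ┃ ┃■■■■✹■■■■■              
             ┠─┃✹■■■■■■■■■              
             ┃█┃                        
             ┃T┃                        
             ┃E┗━━━━━━━━━━━━━━━━━━━━━━━━
             ┃                          
             ┃The algorithm implements n
             ┃Each component optimizes m
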